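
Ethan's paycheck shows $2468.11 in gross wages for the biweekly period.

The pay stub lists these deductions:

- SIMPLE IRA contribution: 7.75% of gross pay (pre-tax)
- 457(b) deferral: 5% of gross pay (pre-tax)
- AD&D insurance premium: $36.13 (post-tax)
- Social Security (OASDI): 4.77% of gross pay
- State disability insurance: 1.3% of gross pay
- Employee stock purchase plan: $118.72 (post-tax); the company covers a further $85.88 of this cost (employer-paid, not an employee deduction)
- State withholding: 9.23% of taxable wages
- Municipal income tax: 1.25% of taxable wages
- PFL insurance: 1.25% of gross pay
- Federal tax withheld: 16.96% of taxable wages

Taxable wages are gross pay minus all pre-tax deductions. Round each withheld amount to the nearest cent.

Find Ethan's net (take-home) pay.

457(b) deferral: $2468.11 × 0.05 = $123.41
SIMPLE IRA contribution: $2468.11 × 0.0775 = $191.28
Pre-tax total = $123.41 + $191.28 = $314.69
Taxable wages = $2468.11 − $314.69 = $2153.42
Federal tax withheld: $2153.42 × 0.1696 = $365.22
Municipal income tax: $2153.42 × 0.0125 = $26.92
State withholding: $2153.42 × 0.0923 = $198.76
PFL insurance: $2468.11 × 0.0125 = $30.85
Social Security (OASDI): $2468.11 × 0.0477 = $117.73
State disability insurance: $2468.11 × 0.013 = $32.09
Employee stock purchase plan: $118.72
AD&D insurance premium: $36.13
(Employer's $85.88 toward employee stock purchase plan is not withheld from the employee.)
Total deductions = $123.41 + $191.28 + $365.22 + $26.92 + $198.76 + $30.85 + $117.73 + $32.09 + $118.72 + $36.13 = $1241.11
Net pay = $2468.11 − $1241.11 = $1227.00

$1227.00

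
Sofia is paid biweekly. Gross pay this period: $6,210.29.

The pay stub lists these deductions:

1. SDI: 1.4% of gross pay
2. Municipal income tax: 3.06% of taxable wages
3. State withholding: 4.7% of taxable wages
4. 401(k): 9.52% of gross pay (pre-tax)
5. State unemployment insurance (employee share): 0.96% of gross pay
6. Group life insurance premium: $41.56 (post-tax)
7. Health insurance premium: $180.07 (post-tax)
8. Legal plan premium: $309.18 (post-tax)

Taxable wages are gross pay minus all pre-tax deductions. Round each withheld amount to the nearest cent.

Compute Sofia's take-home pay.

401(k): $6,210.29 × 0.0952 = $591.22
Taxable wages = $6,210.29 − $591.22 = $5,619.07
Municipal income tax: $5,619.07 × 0.0306 = $171.94
State withholding: $5,619.07 × 0.047 = $264.10
State unemployment insurance (employee share): $6,210.29 × 0.0096 = $59.62
SDI: $6,210.29 × 0.014 = $86.94
Group life insurance premium: $41.56
Health insurance premium: $180.07
Legal plan premium: $309.18
Total deductions = $591.22 + $171.94 + $264.10 + $59.62 + $86.94 + $41.56 + $180.07 + $309.18 = $1,704.63
Net pay = $6,210.29 − $1,704.63 = $4,505.66

$4,505.66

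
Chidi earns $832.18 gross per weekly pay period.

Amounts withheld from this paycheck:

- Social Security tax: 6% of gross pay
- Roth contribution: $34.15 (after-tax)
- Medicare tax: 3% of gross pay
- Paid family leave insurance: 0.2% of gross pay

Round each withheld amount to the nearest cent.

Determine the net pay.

$721.47

Social Security tax: $832.18 × 0.06 = $49.93
Paid family leave insurance: $832.18 × 0.002 = $1.66
Medicare tax: $832.18 × 0.03 = $24.97
Roth contribution: $34.15
Total deductions = $49.93 + $1.66 + $24.97 + $34.15 = $110.71
Net pay = $832.18 − $110.71 = $721.47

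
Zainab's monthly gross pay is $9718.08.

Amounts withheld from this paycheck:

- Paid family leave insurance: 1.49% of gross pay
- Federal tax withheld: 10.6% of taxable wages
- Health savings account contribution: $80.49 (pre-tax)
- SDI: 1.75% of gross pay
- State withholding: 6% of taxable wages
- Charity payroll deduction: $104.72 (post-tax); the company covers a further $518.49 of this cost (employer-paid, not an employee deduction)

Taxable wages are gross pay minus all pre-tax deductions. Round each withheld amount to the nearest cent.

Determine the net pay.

$7618.16

Health savings account contribution: $80.49
Taxable wages = $9718.08 − $80.49 = $9637.59
State withholding: $9637.59 × 0.06 = $578.26
Federal tax withheld: $9637.59 × 0.106 = $1021.58
Paid family leave insurance: $9718.08 × 0.0149 = $144.80
SDI: $9718.08 × 0.0175 = $170.07
Charity payroll deduction: $104.72
(Employer's $518.49 toward charity payroll deduction is not withheld from the employee.)
Total deductions = $80.49 + $578.26 + $1021.58 + $144.80 + $170.07 + $104.72 = $2099.92
Net pay = $9718.08 − $2099.92 = $7618.16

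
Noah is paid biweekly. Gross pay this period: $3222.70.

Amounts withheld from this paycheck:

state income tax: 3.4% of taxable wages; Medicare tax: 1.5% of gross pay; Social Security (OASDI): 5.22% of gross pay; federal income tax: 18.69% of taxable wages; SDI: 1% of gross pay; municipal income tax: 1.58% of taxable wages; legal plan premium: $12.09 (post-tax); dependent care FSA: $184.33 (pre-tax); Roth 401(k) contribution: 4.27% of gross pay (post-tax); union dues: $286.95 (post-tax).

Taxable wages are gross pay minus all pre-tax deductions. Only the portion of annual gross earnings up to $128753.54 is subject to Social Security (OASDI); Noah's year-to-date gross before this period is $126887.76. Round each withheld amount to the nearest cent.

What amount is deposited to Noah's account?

$1704.58

Dependent care FSA: $184.33
Taxable wages = $3222.70 − $184.33 = $3038.37
Federal income tax: $3038.37 × 0.1869 = $567.87
Municipal income tax: $3038.37 × 0.0158 = $48.01
State income tax: $3038.37 × 0.034 = $103.30
SDI: $3222.70 × 0.01 = $32.23
Medicare tax: $3222.70 × 0.015 = $48.34
Social Security (OASDI): only $128753.54 − $126887.76 = $1865.78 of this check is subject → $1865.78 × 0.0522 = $97.39
Roth 401(k) contribution: $3222.70 × 0.0427 = $137.61
Legal plan premium: $12.09
Union dues: $286.95
Total deductions = $184.33 + $567.87 + $48.01 + $103.30 + $32.23 + $48.34 + $97.39 + $137.61 + $12.09 + $286.95 = $1518.12
Net pay = $3222.70 − $1518.12 = $1704.58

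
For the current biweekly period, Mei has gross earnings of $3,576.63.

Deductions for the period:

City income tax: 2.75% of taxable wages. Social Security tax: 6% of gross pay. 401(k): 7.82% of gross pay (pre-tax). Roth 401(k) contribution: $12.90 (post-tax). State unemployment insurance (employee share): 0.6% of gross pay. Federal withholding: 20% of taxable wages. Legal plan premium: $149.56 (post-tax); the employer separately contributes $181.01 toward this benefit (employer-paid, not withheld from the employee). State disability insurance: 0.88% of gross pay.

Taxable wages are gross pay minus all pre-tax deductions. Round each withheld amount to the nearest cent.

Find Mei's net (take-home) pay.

401(k): $3,576.63 × 0.0782 = $279.69
Taxable wages = $3,576.63 − $279.69 = $3,296.94
Federal withholding: $3,296.94 × 0.2 = $659.39
City income tax: $3,296.94 × 0.0275 = $90.67
State disability insurance: $3,576.63 × 0.0088 = $31.47
Social Security tax: $3,576.63 × 0.06 = $214.60
State unemployment insurance (employee share): $3,576.63 × 0.006 = $21.46
Legal plan premium: $149.56
Roth 401(k) contribution: $12.90
(Employer's $181.01 toward legal plan premium is not withheld from the employee.)
Total deductions = $279.69 + $659.39 + $90.67 + $31.47 + $214.60 + $21.46 + $149.56 + $12.90 = $1,459.74
Net pay = $3,576.63 − $1,459.74 = $2,116.89

$2,116.89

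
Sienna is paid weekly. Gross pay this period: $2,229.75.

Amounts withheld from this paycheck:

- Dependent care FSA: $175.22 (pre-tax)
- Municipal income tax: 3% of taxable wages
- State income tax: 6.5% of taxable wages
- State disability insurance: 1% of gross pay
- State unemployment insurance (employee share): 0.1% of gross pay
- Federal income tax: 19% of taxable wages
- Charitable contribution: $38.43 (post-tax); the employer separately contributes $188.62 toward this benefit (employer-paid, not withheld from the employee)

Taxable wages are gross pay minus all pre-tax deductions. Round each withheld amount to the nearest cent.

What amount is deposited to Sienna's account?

$1,406.03

Dependent care FSA: $175.22
Taxable wages = $2,229.75 − $175.22 = $2,054.53
State income tax: $2,054.53 × 0.065 = $133.54
Municipal income tax: $2,054.53 × 0.03 = $61.64
Federal income tax: $2,054.53 × 0.19 = $390.36
State disability insurance: $2,229.75 × 0.01 = $22.30
State unemployment insurance (employee share): $2,229.75 × 0.001 = $2.23
Charitable contribution: $38.43
(Employer's $188.62 toward charitable contribution is not withheld from the employee.)
Total deductions = $175.22 + $133.54 + $61.64 + $390.36 + $22.30 + $2.23 + $38.43 = $823.72
Net pay = $2,229.75 − $823.72 = $1,406.03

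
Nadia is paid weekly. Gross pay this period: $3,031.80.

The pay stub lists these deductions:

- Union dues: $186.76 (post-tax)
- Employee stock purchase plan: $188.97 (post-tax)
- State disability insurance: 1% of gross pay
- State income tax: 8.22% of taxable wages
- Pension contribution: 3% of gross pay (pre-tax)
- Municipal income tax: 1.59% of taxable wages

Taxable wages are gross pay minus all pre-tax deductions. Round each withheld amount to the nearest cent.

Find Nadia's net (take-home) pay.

$2,246.30

Pension contribution: $3,031.80 × 0.03 = $90.95
Taxable wages = $3,031.80 − $90.95 = $2,940.85
State income tax: $2,940.85 × 0.0822 = $241.74
Municipal income tax: $2,940.85 × 0.0159 = $46.76
State disability insurance: $3,031.80 × 0.01 = $30.32
Union dues: $186.76
Employee stock purchase plan: $188.97
Total deductions = $90.95 + $241.74 + $46.76 + $30.32 + $186.76 + $188.97 = $785.50
Net pay = $3,031.80 − $785.50 = $2,246.30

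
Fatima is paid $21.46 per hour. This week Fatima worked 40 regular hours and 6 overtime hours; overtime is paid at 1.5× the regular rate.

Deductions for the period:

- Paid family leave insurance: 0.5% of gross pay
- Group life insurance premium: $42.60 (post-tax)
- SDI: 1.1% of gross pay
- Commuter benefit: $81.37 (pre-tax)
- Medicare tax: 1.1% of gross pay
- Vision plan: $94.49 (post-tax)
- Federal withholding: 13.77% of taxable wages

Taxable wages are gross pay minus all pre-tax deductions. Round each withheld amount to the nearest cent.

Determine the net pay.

$671.09

Regular pay: 40 × $21.46 = $858.40
Overtime pay: 6 × $21.46 × 1.5 = $193.14
Gross pay = $858.40 + $193.14 = $1,051.54
Commuter benefit: $81.37
Taxable wages = $1,051.54 − $81.37 = $970.17
Federal withholding: $970.17 × 0.1377 = $133.59
Medicare tax: $1,051.54 × 0.011 = $11.57
Paid family leave insurance: $1,051.54 × 0.005 = $5.26
SDI: $1,051.54 × 0.011 = $11.57
Vision plan: $94.49
Group life insurance premium: $42.60
Total deductions = $81.37 + $133.59 + $11.57 + $5.26 + $11.57 + $94.49 + $42.60 = $380.45
Net pay = $1,051.54 − $380.45 = $671.09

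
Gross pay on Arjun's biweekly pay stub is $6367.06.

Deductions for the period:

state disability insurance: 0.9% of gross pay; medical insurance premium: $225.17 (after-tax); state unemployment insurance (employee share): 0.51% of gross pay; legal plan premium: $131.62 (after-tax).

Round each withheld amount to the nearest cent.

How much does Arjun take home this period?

$5920.50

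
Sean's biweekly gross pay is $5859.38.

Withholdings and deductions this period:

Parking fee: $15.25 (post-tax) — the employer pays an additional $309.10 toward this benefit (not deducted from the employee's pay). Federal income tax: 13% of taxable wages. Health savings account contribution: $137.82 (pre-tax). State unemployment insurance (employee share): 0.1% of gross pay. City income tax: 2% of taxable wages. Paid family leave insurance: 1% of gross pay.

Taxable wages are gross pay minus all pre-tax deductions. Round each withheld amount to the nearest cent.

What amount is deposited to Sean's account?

$4783.63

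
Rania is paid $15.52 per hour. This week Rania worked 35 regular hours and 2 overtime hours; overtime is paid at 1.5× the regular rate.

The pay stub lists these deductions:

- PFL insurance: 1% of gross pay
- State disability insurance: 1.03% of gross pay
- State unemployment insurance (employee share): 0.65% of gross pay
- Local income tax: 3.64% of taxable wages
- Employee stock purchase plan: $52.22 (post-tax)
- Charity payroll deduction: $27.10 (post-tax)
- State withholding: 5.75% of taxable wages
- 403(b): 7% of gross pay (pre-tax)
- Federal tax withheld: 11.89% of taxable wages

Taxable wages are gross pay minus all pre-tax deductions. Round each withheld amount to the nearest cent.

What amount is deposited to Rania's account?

$336.65

Regular pay: 35 × $15.52 = $543.20
Overtime pay: 2 × $15.52 × 1.5 = $46.56
Gross pay = $543.20 + $46.56 = $589.76
403(b): $589.76 × 0.07 = $41.28
Taxable wages = $589.76 − $41.28 = $548.48
State withholding: $548.48 × 0.0575 = $31.54
Federal tax withheld: $548.48 × 0.1189 = $65.21
Local income tax: $548.48 × 0.0364 = $19.96
State disability insurance: $589.76 × 0.0103 = $6.07
State unemployment insurance (employee share): $589.76 × 0.0065 = $3.83
PFL insurance: $589.76 × 0.01 = $5.90
Employee stock purchase plan: $52.22
Charity payroll deduction: $27.10
Total deductions = $41.28 + $31.54 + $65.21 + $19.96 + $6.07 + $3.83 + $5.90 + $52.22 + $27.10 = $253.11
Net pay = $589.76 − $253.11 = $336.65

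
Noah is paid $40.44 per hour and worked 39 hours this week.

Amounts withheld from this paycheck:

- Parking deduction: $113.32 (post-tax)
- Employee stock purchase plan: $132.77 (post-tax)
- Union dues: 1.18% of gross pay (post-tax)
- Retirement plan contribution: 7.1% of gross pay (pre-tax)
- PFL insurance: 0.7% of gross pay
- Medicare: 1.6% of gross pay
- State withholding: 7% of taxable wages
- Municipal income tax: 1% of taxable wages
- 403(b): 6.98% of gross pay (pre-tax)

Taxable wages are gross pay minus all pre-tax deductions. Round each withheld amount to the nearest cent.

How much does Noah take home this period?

$945.71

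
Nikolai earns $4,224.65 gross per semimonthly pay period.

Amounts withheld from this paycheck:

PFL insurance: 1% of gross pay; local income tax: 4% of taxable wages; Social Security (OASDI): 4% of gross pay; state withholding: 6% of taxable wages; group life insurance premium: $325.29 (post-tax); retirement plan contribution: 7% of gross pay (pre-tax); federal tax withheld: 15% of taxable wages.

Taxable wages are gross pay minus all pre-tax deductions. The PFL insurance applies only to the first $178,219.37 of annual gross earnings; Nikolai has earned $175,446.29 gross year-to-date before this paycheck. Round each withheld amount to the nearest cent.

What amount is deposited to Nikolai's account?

Retirement plan contribution: $4,224.65 × 0.07 = $295.73
Taxable wages = $4,224.65 − $295.73 = $3,928.92
Local income tax: $3,928.92 × 0.04 = $157.16
State withholding: $3,928.92 × 0.06 = $235.74
Federal tax withheld: $3,928.92 × 0.15 = $589.34
Social Security (OASDI): $4,224.65 × 0.04 = $168.99
PFL insurance: only $178,219.37 − $175,446.29 = $2,773.08 of this check is subject → $2,773.08 × 0.01 = $27.73
Group life insurance premium: $325.29
Total deductions = $295.73 + $157.16 + $235.74 + $589.34 + $168.99 + $27.73 + $325.29 = $1,799.98
Net pay = $4,224.65 − $1,799.98 = $2,424.67

$2,424.67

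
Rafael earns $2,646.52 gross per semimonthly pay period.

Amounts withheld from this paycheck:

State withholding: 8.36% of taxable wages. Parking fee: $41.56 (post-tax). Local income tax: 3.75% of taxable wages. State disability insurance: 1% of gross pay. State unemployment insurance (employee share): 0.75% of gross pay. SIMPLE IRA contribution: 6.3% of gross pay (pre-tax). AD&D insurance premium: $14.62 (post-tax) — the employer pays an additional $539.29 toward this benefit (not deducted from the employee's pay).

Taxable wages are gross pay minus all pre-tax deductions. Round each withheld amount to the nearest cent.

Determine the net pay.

SIMPLE IRA contribution: $2,646.52 × 0.063 = $166.73
Taxable wages = $2,646.52 − $166.73 = $2,479.79
State withholding: $2,479.79 × 0.0836 = $207.31
Local income tax: $2,479.79 × 0.0375 = $92.99
State unemployment insurance (employee share): $2,646.52 × 0.0075 = $19.85
State disability insurance: $2,646.52 × 0.01 = $26.47
Parking fee: $41.56
AD&D insurance premium: $14.62
(Employer's $539.29 toward AD&D insurance premium is not withheld from the employee.)
Total deductions = $166.73 + $207.31 + $92.99 + $19.85 + $26.47 + $41.56 + $14.62 = $569.53
Net pay = $2,646.52 − $569.53 = $2,076.99

$2,076.99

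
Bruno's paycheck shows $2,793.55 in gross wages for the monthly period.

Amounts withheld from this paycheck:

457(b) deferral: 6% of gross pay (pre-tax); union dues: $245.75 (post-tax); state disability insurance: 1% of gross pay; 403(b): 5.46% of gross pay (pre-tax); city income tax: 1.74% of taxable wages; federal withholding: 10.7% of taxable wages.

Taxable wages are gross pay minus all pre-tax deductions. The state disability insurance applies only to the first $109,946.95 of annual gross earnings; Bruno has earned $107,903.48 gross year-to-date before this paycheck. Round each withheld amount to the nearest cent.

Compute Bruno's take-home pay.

457(b) deferral: $2,793.55 × 0.06 = $167.61
403(b): $2,793.55 × 0.0546 = $152.53
Pre-tax total = $167.61 + $152.53 = $320.14
Taxable wages = $2,793.55 − $320.14 = $2,473.41
Federal withholding: $2,473.41 × 0.107 = $264.65
City income tax: $2,473.41 × 0.0174 = $43.04
State disability insurance: only $109,946.95 − $107,903.48 = $2,043.47 of this check is subject → $2,043.47 × 0.01 = $20.43
Union dues: $245.75
Total deductions = $167.61 + $152.53 + $264.65 + $43.04 + $20.43 + $245.75 = $894.01
Net pay = $2,793.55 − $894.01 = $1,899.54

$1,899.54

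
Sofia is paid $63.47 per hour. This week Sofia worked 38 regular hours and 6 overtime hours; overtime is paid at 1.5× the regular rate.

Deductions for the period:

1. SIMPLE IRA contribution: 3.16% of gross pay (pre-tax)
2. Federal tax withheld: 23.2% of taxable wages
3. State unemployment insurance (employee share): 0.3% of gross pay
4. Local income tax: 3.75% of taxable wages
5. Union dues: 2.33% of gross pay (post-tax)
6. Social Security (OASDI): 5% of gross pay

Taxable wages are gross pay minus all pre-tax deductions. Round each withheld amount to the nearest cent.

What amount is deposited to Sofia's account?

Regular pay: 38 × $63.47 = $2,411.86
Overtime pay: 6 × $63.47 × 1.5 = $571.23
Gross pay = $2,411.86 + $571.23 = $2,983.09
SIMPLE IRA contribution: $2,983.09 × 0.0316 = $94.27
Taxable wages = $2,983.09 − $94.27 = $2,888.82
Federal tax withheld: $2,888.82 × 0.232 = $670.21
Local income tax: $2,888.82 × 0.0375 = $108.33
Social Security (OASDI): $2,983.09 × 0.05 = $149.15
State unemployment insurance (employee share): $2,983.09 × 0.003 = $8.95
Union dues: $2,983.09 × 0.0233 = $69.51
Total deductions = $94.27 + $670.21 + $108.33 + $149.15 + $8.95 + $69.51 = $1,100.42
Net pay = $2,983.09 − $1,100.42 = $1,882.67

$1,882.67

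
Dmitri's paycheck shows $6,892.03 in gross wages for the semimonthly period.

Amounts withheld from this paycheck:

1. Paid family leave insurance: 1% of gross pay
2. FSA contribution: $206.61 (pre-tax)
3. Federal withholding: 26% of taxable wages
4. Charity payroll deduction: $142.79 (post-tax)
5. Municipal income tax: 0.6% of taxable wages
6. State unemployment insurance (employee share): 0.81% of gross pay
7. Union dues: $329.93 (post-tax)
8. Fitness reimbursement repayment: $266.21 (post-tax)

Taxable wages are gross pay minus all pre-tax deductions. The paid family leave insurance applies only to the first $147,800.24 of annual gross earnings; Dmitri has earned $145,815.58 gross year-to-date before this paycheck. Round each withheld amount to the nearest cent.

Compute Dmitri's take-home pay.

FSA contribution: $206.61
Taxable wages = $6,892.03 − $206.61 = $6,685.42
Federal withholding: $6,685.42 × 0.26 = $1,738.21
Municipal income tax: $6,685.42 × 0.006 = $40.11
State unemployment insurance (employee share): $6,892.03 × 0.0081 = $55.83
Paid family leave insurance: only $147,800.24 − $145,815.58 = $1,984.66 of this check is subject → $1,984.66 × 0.01 = $19.85
Union dues: $329.93
Charity payroll deduction: $142.79
Fitness reimbursement repayment: $266.21
Total deductions = $206.61 + $1,738.21 + $40.11 + $55.83 + $19.85 + $329.93 + $142.79 + $266.21 = $2,799.54
Net pay = $6,892.03 − $2,799.54 = $4,092.49

$4,092.49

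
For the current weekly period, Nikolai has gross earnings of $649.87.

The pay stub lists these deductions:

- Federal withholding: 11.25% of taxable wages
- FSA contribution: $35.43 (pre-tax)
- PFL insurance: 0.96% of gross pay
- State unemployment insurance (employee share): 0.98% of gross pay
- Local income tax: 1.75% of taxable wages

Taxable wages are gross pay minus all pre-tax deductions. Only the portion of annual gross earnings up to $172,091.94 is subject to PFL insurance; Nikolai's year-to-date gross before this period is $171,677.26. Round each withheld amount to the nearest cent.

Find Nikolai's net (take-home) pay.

$524.22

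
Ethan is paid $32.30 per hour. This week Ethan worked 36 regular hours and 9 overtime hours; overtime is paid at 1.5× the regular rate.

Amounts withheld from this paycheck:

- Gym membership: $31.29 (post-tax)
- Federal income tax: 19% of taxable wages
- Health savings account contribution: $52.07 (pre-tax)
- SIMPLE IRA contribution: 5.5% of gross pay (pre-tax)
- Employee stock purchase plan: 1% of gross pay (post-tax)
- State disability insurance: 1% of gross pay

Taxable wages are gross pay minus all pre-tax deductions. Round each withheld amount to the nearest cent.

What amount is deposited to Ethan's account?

$1118.39

Regular pay: 36 × $32.30 = $1162.80
Overtime pay: 9 × $32.30 × 1.5 = $436.05
Gross pay = $1162.80 + $436.05 = $1598.85
SIMPLE IRA contribution: $1598.85 × 0.055 = $87.94
Health savings account contribution: $52.07
Pre-tax total = $87.94 + $52.07 = $140.01
Taxable wages = $1598.85 − $140.01 = $1458.84
Federal income tax: $1458.84 × 0.19 = $277.18
State disability insurance: $1598.85 × 0.01 = $15.99
Employee stock purchase plan: $1598.85 × 0.01 = $15.99
Gym membership: $31.29
Total deductions = $87.94 + $52.07 + $277.18 + $15.99 + $15.99 + $31.29 = $480.46
Net pay = $1598.85 − $480.46 = $1118.39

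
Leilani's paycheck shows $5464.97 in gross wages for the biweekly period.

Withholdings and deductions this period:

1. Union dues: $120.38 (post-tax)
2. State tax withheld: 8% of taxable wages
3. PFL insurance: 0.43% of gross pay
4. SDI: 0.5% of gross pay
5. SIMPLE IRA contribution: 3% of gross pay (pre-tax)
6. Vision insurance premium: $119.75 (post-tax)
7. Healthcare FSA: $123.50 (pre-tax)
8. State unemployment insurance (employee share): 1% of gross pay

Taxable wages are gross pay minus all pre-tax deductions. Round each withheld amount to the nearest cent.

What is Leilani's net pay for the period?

$4417.72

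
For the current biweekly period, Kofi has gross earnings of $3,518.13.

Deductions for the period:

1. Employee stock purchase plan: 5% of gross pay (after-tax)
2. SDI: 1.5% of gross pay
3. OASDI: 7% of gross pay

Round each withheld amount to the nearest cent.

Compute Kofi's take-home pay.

$3,043.18

OASDI: $3,518.13 × 0.07 = $246.27
SDI: $3,518.13 × 0.015 = $52.77
Employee stock purchase plan: $3,518.13 × 0.05 = $175.91
Total deductions = $246.27 + $52.77 + $175.91 = $474.95
Net pay = $3,518.13 − $474.95 = $3,043.18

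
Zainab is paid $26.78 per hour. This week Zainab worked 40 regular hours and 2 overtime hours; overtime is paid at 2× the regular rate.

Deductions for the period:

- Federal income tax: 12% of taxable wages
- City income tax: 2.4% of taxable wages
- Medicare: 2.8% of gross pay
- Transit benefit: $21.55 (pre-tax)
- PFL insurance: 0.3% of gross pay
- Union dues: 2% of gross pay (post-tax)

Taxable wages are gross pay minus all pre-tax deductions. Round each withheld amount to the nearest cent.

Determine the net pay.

$930.11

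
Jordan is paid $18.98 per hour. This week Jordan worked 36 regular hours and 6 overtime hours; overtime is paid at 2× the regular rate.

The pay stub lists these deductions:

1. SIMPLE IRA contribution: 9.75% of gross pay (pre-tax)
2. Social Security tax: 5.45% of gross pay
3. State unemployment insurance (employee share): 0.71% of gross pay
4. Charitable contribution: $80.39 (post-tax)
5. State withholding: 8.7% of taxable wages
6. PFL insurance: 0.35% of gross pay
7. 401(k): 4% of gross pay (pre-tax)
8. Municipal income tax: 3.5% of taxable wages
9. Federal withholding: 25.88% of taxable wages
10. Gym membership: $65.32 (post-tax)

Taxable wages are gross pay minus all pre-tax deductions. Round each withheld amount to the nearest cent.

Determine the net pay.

Regular pay: 36 × $18.98 = $683.28
Overtime pay: 6 × $18.98 × 2 = $227.76
Gross pay = $683.28 + $227.76 = $911.04
401(k): $911.04 × 0.04 = $36.44
SIMPLE IRA contribution: $911.04 × 0.0975 = $88.83
Pre-tax total = $36.44 + $88.83 = $125.27
Taxable wages = $911.04 − $125.27 = $785.77
State withholding: $785.77 × 0.087 = $68.36
Municipal income tax: $785.77 × 0.035 = $27.50
Federal withholding: $785.77 × 0.2588 = $203.36
PFL insurance: $911.04 × 0.0035 = $3.19
State unemployment insurance (employee share): $911.04 × 0.0071 = $6.47
Social Security tax: $911.04 × 0.0545 = $49.65
Gym membership: $65.32
Charitable contribution: $80.39
Total deductions = $36.44 + $88.83 + $68.36 + $27.50 + $203.36 + $3.19 + $6.47 + $49.65 + $65.32 + $80.39 = $629.51
Net pay = $911.04 − $629.51 = $281.53

$281.53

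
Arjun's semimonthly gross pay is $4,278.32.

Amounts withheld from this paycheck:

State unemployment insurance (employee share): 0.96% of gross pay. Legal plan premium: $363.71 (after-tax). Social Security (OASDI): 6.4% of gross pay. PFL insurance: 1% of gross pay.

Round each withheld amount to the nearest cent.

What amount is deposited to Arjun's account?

PFL insurance: $4,278.32 × 0.01 = $42.78
Social Security (OASDI): $4,278.32 × 0.064 = $273.81
State unemployment insurance (employee share): $4,278.32 × 0.0096 = $41.07
Legal plan premium: $363.71
Total deductions = $42.78 + $273.81 + $41.07 + $363.71 = $721.37
Net pay = $4,278.32 − $721.37 = $3,556.95

$3,556.95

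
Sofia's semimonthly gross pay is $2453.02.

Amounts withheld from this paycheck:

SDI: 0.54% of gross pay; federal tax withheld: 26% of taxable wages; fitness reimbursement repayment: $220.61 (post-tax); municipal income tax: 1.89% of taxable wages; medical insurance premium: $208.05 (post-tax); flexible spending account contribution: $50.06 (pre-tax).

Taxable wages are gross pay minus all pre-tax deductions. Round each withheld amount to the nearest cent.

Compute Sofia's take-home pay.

Flexible spending account contribution: $50.06
Taxable wages = $2453.02 − $50.06 = $2402.96
Federal tax withheld: $2402.96 × 0.26 = $624.77
Municipal income tax: $2402.96 × 0.0189 = $45.42
SDI: $2453.02 × 0.0054 = $13.25
Fitness reimbursement repayment: $220.61
Medical insurance premium: $208.05
Total deductions = $50.06 + $624.77 + $45.42 + $13.25 + $220.61 + $208.05 = $1162.16
Net pay = $2453.02 − $1162.16 = $1290.86

$1290.86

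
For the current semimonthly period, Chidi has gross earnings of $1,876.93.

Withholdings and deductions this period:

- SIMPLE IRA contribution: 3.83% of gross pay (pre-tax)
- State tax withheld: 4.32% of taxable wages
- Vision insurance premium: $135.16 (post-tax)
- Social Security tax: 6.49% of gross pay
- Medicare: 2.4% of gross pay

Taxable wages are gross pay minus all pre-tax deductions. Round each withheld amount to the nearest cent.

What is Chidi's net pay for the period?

$1,425.04

SIMPLE IRA contribution: $1,876.93 × 0.0383 = $71.89
Taxable wages = $1,876.93 − $71.89 = $1,805.04
State tax withheld: $1,805.04 × 0.0432 = $77.98
Medicare: $1,876.93 × 0.024 = $45.05
Social Security tax: $1,876.93 × 0.0649 = $121.81
Vision insurance premium: $135.16
Total deductions = $71.89 + $77.98 + $45.05 + $121.81 + $135.16 = $451.89
Net pay = $1,876.93 − $451.89 = $1,425.04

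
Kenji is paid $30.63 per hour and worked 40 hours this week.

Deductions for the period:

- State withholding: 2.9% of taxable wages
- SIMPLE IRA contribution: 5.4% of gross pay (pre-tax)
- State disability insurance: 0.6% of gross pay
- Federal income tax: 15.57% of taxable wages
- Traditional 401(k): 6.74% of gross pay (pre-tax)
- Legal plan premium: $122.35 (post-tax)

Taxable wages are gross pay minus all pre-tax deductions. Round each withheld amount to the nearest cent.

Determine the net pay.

Gross pay: 40 × $30.63 = $1,225.20
SIMPLE IRA contribution: $1,225.20 × 0.054 = $66.16
Traditional 401(k): $1,225.20 × 0.0674 = $82.58
Pre-tax total = $66.16 + $82.58 = $148.74
Taxable wages = $1,225.20 − $148.74 = $1,076.46
State withholding: $1,076.46 × 0.029 = $31.22
Federal income tax: $1,076.46 × 0.1557 = $167.60
State disability insurance: $1,225.20 × 0.006 = $7.35
Legal plan premium: $122.35
Total deductions = $66.16 + $82.58 + $31.22 + $167.60 + $7.35 + $122.35 = $477.26
Net pay = $1,225.20 − $477.26 = $747.94

$747.94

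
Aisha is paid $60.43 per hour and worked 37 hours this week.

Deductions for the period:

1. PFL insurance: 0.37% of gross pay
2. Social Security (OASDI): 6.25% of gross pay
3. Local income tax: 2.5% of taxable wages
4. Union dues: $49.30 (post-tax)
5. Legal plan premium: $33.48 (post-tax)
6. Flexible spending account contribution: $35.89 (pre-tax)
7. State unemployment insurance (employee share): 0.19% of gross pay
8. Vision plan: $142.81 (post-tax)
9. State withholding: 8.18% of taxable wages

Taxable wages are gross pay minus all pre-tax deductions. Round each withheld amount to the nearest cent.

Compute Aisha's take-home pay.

Gross pay: 37 × $60.43 = $2235.91
Flexible spending account contribution: $35.89
Taxable wages = $2235.91 − $35.89 = $2200.02
State withholding: $2200.02 × 0.0818 = $179.96
Local income tax: $2200.02 × 0.025 = $55.00
PFL insurance: $2235.91 × 0.0037 = $8.27
State unemployment insurance (employee share): $2235.91 × 0.0019 = $4.25
Social Security (OASDI): $2235.91 × 0.0625 = $139.74
Legal plan premium: $33.48
Union dues: $49.30
Vision plan: $142.81
Total deductions = $35.89 + $179.96 + $55.00 + $8.27 + $4.25 + $139.74 + $33.48 + $49.30 + $142.81 = $648.70
Net pay = $2235.91 − $648.70 = $1587.21

$1587.21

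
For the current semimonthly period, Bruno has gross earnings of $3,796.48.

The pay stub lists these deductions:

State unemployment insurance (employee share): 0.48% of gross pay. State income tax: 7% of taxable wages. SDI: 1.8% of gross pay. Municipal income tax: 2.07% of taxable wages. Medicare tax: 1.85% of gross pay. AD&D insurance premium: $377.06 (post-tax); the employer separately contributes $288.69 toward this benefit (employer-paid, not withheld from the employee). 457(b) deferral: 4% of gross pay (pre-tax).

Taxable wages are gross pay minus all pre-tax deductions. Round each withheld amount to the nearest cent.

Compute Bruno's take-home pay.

$2,780.21

457(b) deferral: $3,796.48 × 0.04 = $151.86
Taxable wages = $3,796.48 − $151.86 = $3,644.62
State income tax: $3,644.62 × 0.07 = $255.12
Municipal income tax: $3,644.62 × 0.0207 = $75.44
Medicare tax: $3,796.48 × 0.0185 = $70.23
SDI: $3,796.48 × 0.018 = $68.34
State unemployment insurance (employee share): $3,796.48 × 0.0048 = $18.22
AD&D insurance premium: $377.06
(Employer's $288.69 toward AD&D insurance premium is not withheld from the employee.)
Total deductions = $151.86 + $255.12 + $75.44 + $70.23 + $68.34 + $18.22 + $377.06 = $1,016.27
Net pay = $3,796.48 − $1,016.27 = $2,780.21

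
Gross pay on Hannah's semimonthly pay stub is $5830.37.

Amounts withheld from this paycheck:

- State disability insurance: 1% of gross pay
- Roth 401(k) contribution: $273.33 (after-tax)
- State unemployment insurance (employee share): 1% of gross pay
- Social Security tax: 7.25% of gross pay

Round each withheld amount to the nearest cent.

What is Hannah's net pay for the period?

Social Security tax: $5830.37 × 0.0725 = $422.70
State disability insurance: $5830.37 × 0.01 = $58.30
State unemployment insurance (employee share): $5830.37 × 0.01 = $58.30
Roth 401(k) contribution: $273.33
Total deductions = $422.70 + $58.30 + $58.30 + $273.33 = $812.63
Net pay = $5830.37 − $812.63 = $5017.74

$5017.74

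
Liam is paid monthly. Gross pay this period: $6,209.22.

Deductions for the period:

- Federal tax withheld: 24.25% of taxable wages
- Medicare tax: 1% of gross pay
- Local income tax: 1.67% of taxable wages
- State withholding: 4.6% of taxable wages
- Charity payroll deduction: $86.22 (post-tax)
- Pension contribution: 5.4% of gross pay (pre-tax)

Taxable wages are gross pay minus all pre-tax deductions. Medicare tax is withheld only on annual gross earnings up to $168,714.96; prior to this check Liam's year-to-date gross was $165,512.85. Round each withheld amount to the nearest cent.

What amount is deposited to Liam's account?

Pension contribution: $6,209.22 × 0.054 = $335.30
Taxable wages = $6,209.22 − $335.30 = $5,873.92
State withholding: $5,873.92 × 0.046 = $270.20
Local income tax: $5,873.92 × 0.0167 = $98.09
Federal tax withheld: $5,873.92 × 0.2425 = $1,424.43
Medicare tax: only $168,714.96 − $165,512.85 = $3,202.11 of this check is subject → $3,202.11 × 0.01 = $32.02
Charity payroll deduction: $86.22
Total deductions = $335.30 + $270.20 + $98.09 + $1,424.43 + $32.02 + $86.22 = $2,246.26
Net pay = $6,209.22 − $2,246.26 = $3,962.96

$3,962.96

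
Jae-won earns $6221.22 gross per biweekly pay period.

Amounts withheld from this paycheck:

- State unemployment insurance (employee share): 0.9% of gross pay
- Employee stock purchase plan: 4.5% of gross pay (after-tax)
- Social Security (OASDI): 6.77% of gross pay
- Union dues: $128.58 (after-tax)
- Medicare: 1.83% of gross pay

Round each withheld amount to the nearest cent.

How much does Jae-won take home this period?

Social Security (OASDI): $6221.22 × 0.0677 = $421.18
State unemployment insurance (employee share): $6221.22 × 0.009 = $55.99
Medicare: $6221.22 × 0.0183 = $113.85
Employee stock purchase plan: $6221.22 × 0.045 = $279.95
Union dues: $128.58
Total deductions = $421.18 + $55.99 + $113.85 + $279.95 + $128.58 = $999.55
Net pay = $6221.22 − $999.55 = $5221.67

$5221.67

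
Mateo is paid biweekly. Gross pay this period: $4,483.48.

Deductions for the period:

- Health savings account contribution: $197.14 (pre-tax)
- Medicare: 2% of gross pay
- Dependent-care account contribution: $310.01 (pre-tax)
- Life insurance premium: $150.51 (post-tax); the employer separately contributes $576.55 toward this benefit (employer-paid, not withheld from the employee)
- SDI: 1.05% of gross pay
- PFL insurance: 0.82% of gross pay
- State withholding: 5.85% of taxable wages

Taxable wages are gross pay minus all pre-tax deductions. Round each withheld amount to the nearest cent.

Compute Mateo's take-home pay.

Dependent-care account contribution: $310.01
Health savings account contribution: $197.14
Pre-tax total = $310.01 + $197.14 = $507.15
Taxable wages = $4,483.48 − $507.15 = $3,976.33
State withholding: $3,976.33 × 0.0585 = $232.62
SDI: $4,483.48 × 0.0105 = $47.08
Medicare: $4,483.48 × 0.02 = $89.67
PFL insurance: $4,483.48 × 0.0082 = $36.76
Life insurance premium: $150.51
(Employer's $576.55 toward life insurance premium is not withheld from the employee.)
Total deductions = $310.01 + $197.14 + $232.62 + $47.08 + $89.67 + $36.76 + $150.51 = $1,063.79
Net pay = $4,483.48 − $1,063.79 = $3,419.69

$3,419.69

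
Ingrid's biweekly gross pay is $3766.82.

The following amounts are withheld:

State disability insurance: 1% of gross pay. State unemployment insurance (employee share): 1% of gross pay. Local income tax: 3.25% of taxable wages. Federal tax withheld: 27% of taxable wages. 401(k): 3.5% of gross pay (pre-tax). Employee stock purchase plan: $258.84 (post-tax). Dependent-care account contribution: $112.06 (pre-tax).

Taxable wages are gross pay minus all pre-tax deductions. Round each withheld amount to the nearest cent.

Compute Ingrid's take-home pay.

$2123.06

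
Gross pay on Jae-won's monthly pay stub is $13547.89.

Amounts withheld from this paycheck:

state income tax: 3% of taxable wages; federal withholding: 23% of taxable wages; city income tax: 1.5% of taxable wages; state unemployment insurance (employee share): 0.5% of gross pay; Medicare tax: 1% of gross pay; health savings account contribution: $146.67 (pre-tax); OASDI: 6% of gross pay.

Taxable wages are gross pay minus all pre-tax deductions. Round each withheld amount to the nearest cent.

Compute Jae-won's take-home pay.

Health savings account contribution: $146.67
Taxable wages = $13547.89 − $146.67 = $13401.22
State income tax: $13401.22 × 0.03 = $402.04
Federal withholding: $13401.22 × 0.23 = $3082.28
City income tax: $13401.22 × 0.015 = $201.02
State unemployment insurance (employee share): $13547.89 × 0.005 = $67.74
Medicare tax: $13547.89 × 0.01 = $135.48
OASDI: $13547.89 × 0.06 = $812.87
Total deductions = $146.67 + $402.04 + $3082.28 + $201.02 + $67.74 + $135.48 + $812.87 = $4848.10
Net pay = $13547.89 − $4848.10 = $8699.79

$8699.79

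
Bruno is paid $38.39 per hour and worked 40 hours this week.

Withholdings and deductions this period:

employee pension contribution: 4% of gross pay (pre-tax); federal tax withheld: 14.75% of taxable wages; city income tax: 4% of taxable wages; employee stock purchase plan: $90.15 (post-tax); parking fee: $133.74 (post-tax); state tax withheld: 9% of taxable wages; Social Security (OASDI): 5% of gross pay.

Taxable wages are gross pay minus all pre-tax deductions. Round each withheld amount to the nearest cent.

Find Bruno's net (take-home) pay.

Gross pay: 40 × $38.39 = $1535.60
Employee pension contribution: $1535.60 × 0.04 = $61.42
Taxable wages = $1535.60 − $61.42 = $1474.18
Federal tax withheld: $1474.18 × 0.1475 = $217.44
City income tax: $1474.18 × 0.04 = $58.97
State tax withheld: $1474.18 × 0.09 = $132.68
Social Security (OASDI): $1535.60 × 0.05 = $76.78
Employee stock purchase plan: $90.15
Parking fee: $133.74
Total deductions = $61.42 + $217.44 + $58.97 + $132.68 + $76.78 + $90.15 + $133.74 = $771.18
Net pay = $1535.60 − $771.18 = $764.42

$764.42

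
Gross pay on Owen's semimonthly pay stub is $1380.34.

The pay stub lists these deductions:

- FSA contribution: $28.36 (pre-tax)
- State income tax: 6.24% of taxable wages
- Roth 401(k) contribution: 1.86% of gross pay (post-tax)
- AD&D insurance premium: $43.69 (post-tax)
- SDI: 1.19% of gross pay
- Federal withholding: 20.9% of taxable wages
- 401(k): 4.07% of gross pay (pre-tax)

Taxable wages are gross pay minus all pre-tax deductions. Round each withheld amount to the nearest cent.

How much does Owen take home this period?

$858.33

401(k): $1380.34 × 0.0407 = $56.18
FSA contribution: $28.36
Pre-tax total = $56.18 + $28.36 = $84.54
Taxable wages = $1380.34 − $84.54 = $1295.80
State income tax: $1295.80 × 0.0624 = $80.86
Federal withholding: $1295.80 × 0.209 = $270.82
SDI: $1380.34 × 0.0119 = $16.43
AD&D insurance premium: $43.69
Roth 401(k) contribution: $1380.34 × 0.0186 = $25.67
Total deductions = $56.18 + $28.36 + $80.86 + $270.82 + $16.43 + $43.69 + $25.67 = $522.01
Net pay = $1380.34 − $522.01 = $858.33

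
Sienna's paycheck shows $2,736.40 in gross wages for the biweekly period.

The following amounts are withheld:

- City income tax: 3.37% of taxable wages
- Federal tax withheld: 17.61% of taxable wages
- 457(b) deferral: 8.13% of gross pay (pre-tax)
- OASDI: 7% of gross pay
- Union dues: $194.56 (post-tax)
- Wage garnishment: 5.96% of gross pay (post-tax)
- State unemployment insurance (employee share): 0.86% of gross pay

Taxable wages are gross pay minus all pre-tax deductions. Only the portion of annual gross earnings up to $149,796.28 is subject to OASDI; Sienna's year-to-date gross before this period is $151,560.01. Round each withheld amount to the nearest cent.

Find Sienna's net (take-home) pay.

457(b) deferral: $2,736.40 × 0.0813 = $222.47
Taxable wages = $2,736.40 − $222.47 = $2,513.93
City income tax: $2,513.93 × 0.0337 = $84.72
Federal tax withheld: $2,513.93 × 0.1761 = $442.70
State unemployment insurance (employee share): $2,736.40 × 0.0086 = $23.53
OASDI: annual cap $149,796.28 already reached (YTD $151,560.01), so $0.00
Wage garnishment: $2,736.40 × 0.0596 = $163.09
Union dues: $194.56
Total deductions = $222.47 + $84.72 + $442.70 + $23.53 + $0.00 + $163.09 + $194.56 = $1,131.07
Net pay = $2,736.40 − $1,131.07 = $1,605.33

$1,605.33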